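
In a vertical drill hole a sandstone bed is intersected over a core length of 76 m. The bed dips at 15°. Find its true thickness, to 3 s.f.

73.4 m

True thickness t = h · cos(dip) = 76 × cos 15°
t = 76 × 0.9659 = 73.410 m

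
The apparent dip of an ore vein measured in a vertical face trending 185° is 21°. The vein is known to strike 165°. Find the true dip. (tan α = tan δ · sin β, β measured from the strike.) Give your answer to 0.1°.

48.3°

β = acute angle between strike 165° and section 185° = 20°.
tan(true dip) = tan 21° / sin 20° = 1.1223
δ = arctan(1.1223) = 48.30°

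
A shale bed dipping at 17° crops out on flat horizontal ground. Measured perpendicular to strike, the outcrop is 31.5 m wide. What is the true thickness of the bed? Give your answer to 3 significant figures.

9.21 m

True thickness t = w · sin(dip) = 31.5 × sin 17°
t = 31.5 × 0.2924 = 9.210 m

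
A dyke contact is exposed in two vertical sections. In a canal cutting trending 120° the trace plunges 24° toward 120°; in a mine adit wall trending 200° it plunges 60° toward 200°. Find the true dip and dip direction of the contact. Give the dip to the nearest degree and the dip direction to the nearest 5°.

Each apparent-dip line lies in the plane. As unit vectors (x east, y north, z up), v₁ plunges 24°→120° and v₂ plunges 60°→200°.
n = v₁ × v₂ = (-0.204, -0.755, 0.450) (taken with n_z > 0).
Dip δ = arctan(|n_h|/n_z) = arctan(0.782/0.450) = 60.1°.
Dip direction = atan2(-0.204, -0.755) = 195° (azimuth of n's horizontal projection).

true dip 60°, dip direction 195°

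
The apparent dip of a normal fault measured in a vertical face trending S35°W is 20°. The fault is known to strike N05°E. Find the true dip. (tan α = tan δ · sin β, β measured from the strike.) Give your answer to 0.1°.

36.1°

The section is 30° from the strike.
tan(true dip) = tan 20° / sin 30° = 0.7279
true dip = arctan 0.7279 = 36.05°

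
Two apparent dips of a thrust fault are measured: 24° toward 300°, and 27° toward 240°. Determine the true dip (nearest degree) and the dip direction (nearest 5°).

The two traces are lines in the plane: v₁ = (sin 300°·cos 24°, cos 300°·cos 24°, −sin 24°), v₂ = (sin 240°·cos 27°, cos 240°·cos 27°, −sin 27°).
Cross product v₁ × v₂ gives the pole to the plane: n ∝ (-0.389, -0.045, 0.705).
tan δ = √(n_x²+n_y²)/n_z = 0.391/0.705, so δ = 29.0°.
The horizontal component of n points toward azimuth atan2(n_x, n_y) = 263°, the dip direction.

true dip 29°, dip direction 265°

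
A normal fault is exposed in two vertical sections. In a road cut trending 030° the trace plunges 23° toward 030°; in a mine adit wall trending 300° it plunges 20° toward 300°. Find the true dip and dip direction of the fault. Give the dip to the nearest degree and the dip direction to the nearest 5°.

true dip 29°, dip direction 350°

The two traces are lines in the plane: v₁ = (sin 30°·cos 23°, cos 30°·cos 23°, −sin 23°), v₂ = (sin 300°·cos 20°, cos 300°·cos 20°, −sin 20°).
The plane normal is n = v₁ × v₂ ∝ (-0.089, 0.475, 0.865).
tan δ = √(n_x²+n_y²)/n_z = 0.484/0.865, so δ = 29.2°.
The horizontal component of n points toward azimuth atan2(n_x, n_y) = 349°, the dip direction.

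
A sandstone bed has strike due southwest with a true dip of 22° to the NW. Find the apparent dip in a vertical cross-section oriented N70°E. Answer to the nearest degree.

10°

The section lies 25° from the strike.
tan α = tan 22° × sin 25° = 0.4040 × 0.4226 = 0.1707
apparent dip = arctan 0.1707 = 9.69°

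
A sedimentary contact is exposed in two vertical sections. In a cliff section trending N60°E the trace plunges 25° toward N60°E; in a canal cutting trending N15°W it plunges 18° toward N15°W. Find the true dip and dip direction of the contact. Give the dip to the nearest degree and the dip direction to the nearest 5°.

true dip 27°, dip direction 035°

Represent each trace as a vector plunging at its apparent dip toward its trend (east-north-up frame): v₁ = (0.785, 0.453, -0.423), v₂ = (-0.246, 0.919, -0.309).
Cross product v₁ × v₂ gives the pole to the plane: n ∝ (0.248, 0.347, 0.833).
Dip δ = arctan(|n_h|/n_z) = arctan(0.426/0.833) = 27.1°.
Dip direction = azimuth of (n_x, n_y) = atan2(0.248, 0.347) = 36°.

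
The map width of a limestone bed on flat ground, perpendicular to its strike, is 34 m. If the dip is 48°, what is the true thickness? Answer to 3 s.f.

25.3 m

True thickness t = w · sin(dip) = 34 × sin 48°
t = 34 × 0.7431 = 25.267 m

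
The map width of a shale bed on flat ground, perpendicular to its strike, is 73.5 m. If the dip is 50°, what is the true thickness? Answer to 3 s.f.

56.3 m

True thickness t = w · sin(dip) = 73.5 × sin 50°
t = 73.5 × 0.7660 = 56.304 m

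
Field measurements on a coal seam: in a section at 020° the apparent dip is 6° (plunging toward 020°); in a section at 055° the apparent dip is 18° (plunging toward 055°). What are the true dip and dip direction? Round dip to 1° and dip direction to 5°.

true dip 23°, dip direction 095°

The two traces are lines in the plane: v₁ = (sin 20°·cos 6°, cos 20°·cos 6°, −sin 6°), v₂ = (sin 55°·cos 18°, cos 55°·cos 18°, −sin 18°).
The plane normal is n = v₁ × v₂ ∝ (0.232, -0.024, 0.543).
True dip = arccos(n_z / |n|) = arccos(0.9189) = 23.2°.
Dip direction = azimuth of (n_x, n_y) = atan2(0.232, -0.024) = 96°.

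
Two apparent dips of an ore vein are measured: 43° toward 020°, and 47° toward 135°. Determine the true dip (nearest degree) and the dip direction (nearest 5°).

true dip 62°, dip direction 080°

Represent each trace as a vector plunging at its apparent dip toward its trend (east-north-up frame): v₁ = (0.250, 0.687, -0.682), v₂ = (0.482, -0.482, -0.731).
Cross product v₁ × v₂ gives the pole to the plane: n ∝ (0.832, 0.146, 0.452).
tan δ = √(n_x²+n_y²)/n_z = 0.844/0.452, so δ = 61.8°.
Dip direction = atan2(0.832, 0.146) = 80° (azimuth of n's horizontal projection).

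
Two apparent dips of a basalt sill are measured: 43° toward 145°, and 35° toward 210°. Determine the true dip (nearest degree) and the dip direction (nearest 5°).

true dip 45°, dip direction 165°

Represent each trace as a vector plunging at its apparent dip toward its trend (east-north-up frame): v₁ = (0.419, -0.599, -0.682), v₂ = (-0.410, -0.709, -0.574).
Cross product v₁ × v₂ gives the pole to the plane: n ∝ (0.140, -0.520, 0.543).
tan δ = √(n_x²+n_y²)/n_z = 0.539/0.543, so δ = 44.8°.
The horizontal component of n points toward azimuth atan2(n_x, n_y) = 165°, the dip direction.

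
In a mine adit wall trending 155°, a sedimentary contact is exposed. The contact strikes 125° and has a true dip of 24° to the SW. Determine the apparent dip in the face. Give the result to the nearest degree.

The section lies 30° from the strike.
tan α = tan 24° × sin 30° = 0.4452 × 0.5000 = 0.2226
apparent dip = arctan 0.2226 = 12.55°

13°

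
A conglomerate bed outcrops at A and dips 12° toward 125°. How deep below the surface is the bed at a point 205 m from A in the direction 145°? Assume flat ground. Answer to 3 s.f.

40.9 m

The hole lies 20° from the dip direction, so the down-dip offset is 205 × cos 20° = 192.64 m.
Depth = down-dip offset × tan(dip) = 192.64 × tan 12° = 192.64 × 0.2126
Depth = 40.95 m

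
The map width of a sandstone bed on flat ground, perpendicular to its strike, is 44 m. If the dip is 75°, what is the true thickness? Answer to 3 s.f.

42.5 m

True thickness t = w · sin(dip) = 44 × sin 75°
t = 44 × 0.9659 = 42.501 m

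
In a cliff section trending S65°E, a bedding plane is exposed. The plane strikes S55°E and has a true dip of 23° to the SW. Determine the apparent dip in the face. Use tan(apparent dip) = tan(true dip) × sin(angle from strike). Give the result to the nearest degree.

The strike is S55°E and the section trends S65°E; the acute angle between them is β = 10°.
tan α = tan 23° × sin 10° = 0.4245 × 0.1736 = 0.0737
α = arctan(0.0737) = 4.22°

4°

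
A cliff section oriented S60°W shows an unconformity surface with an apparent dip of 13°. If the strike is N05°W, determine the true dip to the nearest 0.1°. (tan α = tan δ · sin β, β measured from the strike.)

14.3°

The section is 65° from the strike.
tan(true dip) = tan 13° / sin 65° = 0.2547
δ = arctan(0.2547) = 14.29°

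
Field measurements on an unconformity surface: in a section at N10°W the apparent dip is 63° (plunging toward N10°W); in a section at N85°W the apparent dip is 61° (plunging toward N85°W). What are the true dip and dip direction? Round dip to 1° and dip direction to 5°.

true dip 67°, dip direction 315°

The two traces are lines in the plane: v₁ = (sin 350°·cos 63°, cos 350°·cos 63°, −sin 63°), v₂ = (sin 275°·cos 61°, cos 275°·cos 61°, −sin 61°).
The plane normal is n = v₁ × v₂ ∝ (-0.353, 0.361, 0.213).
tan δ = √(n_x²+n_y²)/n_z = 0.505/0.213, so δ = 67.2°.
The horizontal component of n points toward azimuth atan2(n_x, n_y) = 316°, the dip direction.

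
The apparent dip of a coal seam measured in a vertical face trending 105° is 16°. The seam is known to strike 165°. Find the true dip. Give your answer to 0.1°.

The section is 60° from the strike.
tan(true dip) = tan 16° / sin 60° = 0.3311
δ = arctan(0.3311) = 18.32°

18.3°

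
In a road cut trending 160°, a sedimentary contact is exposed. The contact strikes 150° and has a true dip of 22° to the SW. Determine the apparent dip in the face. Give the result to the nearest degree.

The strike is 150° and the section trends 160°; the acute angle between them is β = 10°.
tan α = tan 22° × sin 10° = 0.4040 × 0.1736 = 0.0702
α = arctan(0.0702) = 4.01°

4°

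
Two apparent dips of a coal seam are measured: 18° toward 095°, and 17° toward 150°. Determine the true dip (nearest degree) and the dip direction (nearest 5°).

true dip 20°, dip direction 120°

The two traces are lines in the plane: v₁ = (sin 95°·cos 18°, cos 95°·cos 18°, −sin 18°), v₂ = (sin 150°·cos 17°, cos 150°·cos 17°, −sin 17°).
n = v₁ × v₂ = (0.232, -0.129, 0.745) (taken with n_z > 0).
Dip δ = arctan(|n_h|/n_z) = arctan(0.265/0.745) = 19.6°.
The horizontal component of n points toward azimuth atan2(n_x, n_y) = 119°, the dip direction.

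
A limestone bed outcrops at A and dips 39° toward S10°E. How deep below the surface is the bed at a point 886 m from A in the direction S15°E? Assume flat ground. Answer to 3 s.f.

715 m

The hole lies 5° from the dip direction, so the down-dip offset is 886 × cos 5° = 882.63 m.
Depth = down-dip offset × tan(dip) = 882.63 × tan 39° = 882.63 × 0.8098
Depth = 714.74 m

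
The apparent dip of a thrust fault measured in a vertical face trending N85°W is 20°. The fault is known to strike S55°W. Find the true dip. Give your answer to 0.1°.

29.5°

The section is 40° from the strike.
tan δ = tan α / sin β = tan 20° / sin 40° = 0.3640 / 0.6428 = 0.5662
δ = arctan(0.5662) = 29.52°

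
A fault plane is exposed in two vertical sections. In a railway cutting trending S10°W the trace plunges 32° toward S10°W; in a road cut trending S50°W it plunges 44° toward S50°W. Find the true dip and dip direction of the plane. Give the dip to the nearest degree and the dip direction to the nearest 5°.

true dip 44°, dip direction 240°

The two traces are lines in the plane: v₁ = (sin 190°·cos 32°, cos 190°·cos 32°, −sin 32°), v₂ = (sin 230°·cos 44°, cos 230°·cos 44°, −sin 44°).
Cross product v₁ × v₂ gives the pole to the plane: n ∝ (-0.335, -0.190, 0.392).
Dip δ = arctan(|n_h|/n_z) = arctan(0.385/0.392) = 44.5°.
The horizontal component of n points toward azimuth atan2(n_x, n_y) = 240°, the dip direction.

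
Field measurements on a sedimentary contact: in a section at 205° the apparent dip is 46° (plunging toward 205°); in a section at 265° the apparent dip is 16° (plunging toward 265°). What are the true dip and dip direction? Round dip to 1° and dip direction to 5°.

true dip 47°, dip direction 190°

Represent each trace as a vector plunging at its apparent dip toward its trend (east-north-up frame): v₁ = (-0.294, -0.630, -0.719), v₂ = (-0.958, -0.084, -0.276).
n = v₁ × v₂ = (-0.113, -0.608, 0.578) (taken with n_z > 0).
Dip δ = arctan(|n_h|/n_z) = arctan(0.618/0.578) = 46.9°.
Dip direction = azimuth of (n_x, n_y) = atan2(-0.113, -0.608) = 191°.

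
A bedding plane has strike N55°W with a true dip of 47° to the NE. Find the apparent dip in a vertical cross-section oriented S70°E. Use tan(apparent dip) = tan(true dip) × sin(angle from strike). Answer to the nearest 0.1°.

15.5°

The strike is N55°W and the section trends S70°E; the acute angle between them is β = 15°.
tan(apparent dip) = tan 47° · sin 15° = 0.2775
apparent dip = arctan 0.2775 = 15.51°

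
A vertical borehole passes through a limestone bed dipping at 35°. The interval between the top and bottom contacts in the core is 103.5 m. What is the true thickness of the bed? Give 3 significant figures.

84.8 m

True thickness t = h · cos(dip) = 103.5 × cos 35°
t = 103.5 × 0.8192 = 84.782 m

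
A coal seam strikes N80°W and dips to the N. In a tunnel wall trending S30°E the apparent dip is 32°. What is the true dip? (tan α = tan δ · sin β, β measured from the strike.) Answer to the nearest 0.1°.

39.2°

β = acute angle between strike N80°W and section S30°E = 50°.
tan δ = tan α / sin β = tan 32° / sin 50° = 0.6249 / 0.7660 = 0.8157
true dip = arctan 0.8157 = 39.20°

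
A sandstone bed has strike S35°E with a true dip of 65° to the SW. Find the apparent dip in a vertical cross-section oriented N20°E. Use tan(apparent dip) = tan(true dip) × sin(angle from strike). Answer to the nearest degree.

The section lies 55° from the strike.
tan α = tan 65° × sin 55° = 2.1445 × 0.8192 = 1.7567
apparent dip = arctan 1.7567 = 60.35°

60°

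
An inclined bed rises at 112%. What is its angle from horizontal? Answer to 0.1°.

48.2°

tan θ = 112/100 = 1.1200
θ = arctan(1.1200) = 48.24°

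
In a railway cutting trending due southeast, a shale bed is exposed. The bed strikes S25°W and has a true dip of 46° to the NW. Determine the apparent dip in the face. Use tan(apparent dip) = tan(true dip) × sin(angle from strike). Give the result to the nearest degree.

The strike is S25°W and the section trends due southeast; the acute angle between them is β = 70°.
tan(apparent dip) = tan 46° · sin 70° = 0.9731
apparent dip = arctan 0.9731 = 44.22°

44°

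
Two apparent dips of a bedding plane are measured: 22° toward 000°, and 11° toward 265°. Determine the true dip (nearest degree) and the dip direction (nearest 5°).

The two traces are lines in the plane: v₁ = (sin 0°·cos 22°, cos 0°·cos 22°, −sin 22°), v₂ = (sin 265°·cos 11°, cos 265°·cos 11°, −sin 11°).
Cross product v₁ × v₂ gives the pole to the plane: n ∝ (-0.209, 0.366, 0.907).
tan δ = √(n_x²+n_y²)/n_z = 0.422/0.907, so δ = 24.9°.
The horizontal component of n points toward azimuth atan2(n_x, n_y) = 330°, the dip direction.

true dip 25°, dip direction 330°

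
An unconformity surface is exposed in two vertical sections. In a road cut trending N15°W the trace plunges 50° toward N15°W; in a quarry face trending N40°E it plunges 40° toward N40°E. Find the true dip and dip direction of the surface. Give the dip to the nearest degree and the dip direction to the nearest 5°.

Represent each trace as a vector plunging at its apparent dip toward its trend (east-north-up frame): v₁ = (-0.166, 0.621, -0.766), v₂ = (0.492, 0.587, -0.643).
The plane normal is n = v₁ × v₂ ∝ (-0.050, 0.484, 0.403).
Dip δ = arctan(|n_h|/n_z) = arctan(0.487/0.403) = 50.4°.
Dip direction = atan2(-0.050, 0.484) = 354° (azimuth of n's horizontal projection).

true dip 50°, dip direction 355°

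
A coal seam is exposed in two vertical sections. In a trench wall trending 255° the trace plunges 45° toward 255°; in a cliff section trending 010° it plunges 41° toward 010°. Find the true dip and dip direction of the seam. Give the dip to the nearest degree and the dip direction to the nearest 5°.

Represent each trace as a vector plunging at its apparent dip toward its trend (east-north-up frame): v₁ = (-0.683, -0.183, -0.707), v₂ = (0.131, 0.743, -0.656).
The plane normal is n = v₁ × v₂ ∝ (-0.646, 0.541, 0.484).
tan δ = √(n_x²+n_y²)/n_z = 0.842/0.484, so δ = 60.1°.
Dip direction = atan2(-0.646, 0.541) = 310° (azimuth of n's horizontal projection).

true dip 60°, dip direction 310°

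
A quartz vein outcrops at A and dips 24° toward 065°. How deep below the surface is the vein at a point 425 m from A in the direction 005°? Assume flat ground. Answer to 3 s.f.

94.6 m

The hole lies 60° from the dip direction, so the down-dip offset is 425 × cos 60° = 212.50 m.
Depth = down-dip offset × tan(dip) = 212.50 × tan 24° = 212.50 × 0.4452
Depth = 94.61 m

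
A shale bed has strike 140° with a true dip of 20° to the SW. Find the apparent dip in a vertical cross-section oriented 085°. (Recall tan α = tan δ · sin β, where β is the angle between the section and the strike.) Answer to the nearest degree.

17°

The section lies 55° from the strike.
tan α = tan 20° × sin 55° = 0.3640 × 0.8192 = 0.2981
apparent dip = arctan 0.2981 = 16.60°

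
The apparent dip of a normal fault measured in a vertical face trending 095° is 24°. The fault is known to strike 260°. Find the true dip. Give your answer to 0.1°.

β = acute angle between strike 260° and section 095° = 15°.
tan δ = tan α / sin β = tan 24° / sin 15° = 0.4452 / 0.2588 = 1.7202
δ = arctan(1.7202) = 59.83°

59.8°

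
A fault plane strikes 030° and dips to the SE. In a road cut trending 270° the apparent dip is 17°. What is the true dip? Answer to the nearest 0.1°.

19.4°

β = acute angle between strike 030° and section 270° = 60°.
tan δ = tan α / sin β = tan 17° / sin 60° = 0.3057 / 0.8660 = 0.3530
δ = arctan(0.3530) = 19.44°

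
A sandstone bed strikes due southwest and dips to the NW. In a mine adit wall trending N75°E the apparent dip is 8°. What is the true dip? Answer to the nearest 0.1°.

15.7°

β = acute angle between strike due southwest and section N75°E = 30°.
tan δ = tan α / sin β = tan 8° / sin 30° = 0.1405 / 0.5000 = 0.2811
δ = arctan(0.2811) = 15.70°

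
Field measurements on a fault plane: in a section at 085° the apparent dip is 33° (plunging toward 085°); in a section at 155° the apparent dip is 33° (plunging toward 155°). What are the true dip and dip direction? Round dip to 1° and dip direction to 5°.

Represent each trace as a vector plunging at its apparent dip toward its trend (east-north-up frame): v₁ = (0.835, 0.073, -0.545), v₂ = (0.354, -0.760, -0.545).
The plane normal is n = v₁ × v₂ ∝ (0.454, -0.262, 0.661).
True dip = arccos(n_z / |n|) = arccos(0.7836) = 38.4°.
Dip direction = atan2(0.454, -0.262) = 120° (azimuth of n's horizontal projection).

true dip 38°, dip direction 120°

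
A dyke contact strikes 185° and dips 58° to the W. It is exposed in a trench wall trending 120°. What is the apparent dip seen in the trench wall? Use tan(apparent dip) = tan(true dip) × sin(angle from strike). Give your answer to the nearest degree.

Angle between strike (185°) and section (120°): β = 65°.
tan α = tan 58° × sin 65° = 1.6003 × 0.9063 = 1.4504
α = arctan(1.4504) = 55.42°

55°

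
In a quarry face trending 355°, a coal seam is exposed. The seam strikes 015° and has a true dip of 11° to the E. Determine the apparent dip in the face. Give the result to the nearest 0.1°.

3.8°

The section lies 20° from the strike.
tan(apparent dip) = tan 11° · sin 20° = 0.0665
apparent dip = arctan 0.0665 = 3.80°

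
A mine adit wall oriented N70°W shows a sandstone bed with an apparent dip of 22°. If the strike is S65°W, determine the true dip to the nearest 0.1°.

The section is 45° from the strike.
tan δ = tan α / sin β = tan 22° / sin 45° = 0.4040 / 0.7071 = 0.5714
true dip = arctan 0.5714 = 29.74°

29.7°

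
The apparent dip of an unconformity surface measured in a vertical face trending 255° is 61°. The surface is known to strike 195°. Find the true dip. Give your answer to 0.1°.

64.4°

The section is 60° from the strike.
tan(true dip) = tan 61° / sin 60° = 2.0831
true dip = arctan 2.0831 = 64.36°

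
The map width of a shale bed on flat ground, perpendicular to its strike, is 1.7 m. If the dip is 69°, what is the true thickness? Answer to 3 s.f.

1.59 m

True thickness t = w · sin(dip) = 1.7 × sin 69°
t = 1.7 × 0.9336 = 1.587 m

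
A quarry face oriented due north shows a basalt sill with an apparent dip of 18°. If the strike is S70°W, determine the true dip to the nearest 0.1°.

The section is 70° from the strike.
tan(true dip) = tan 18° / sin 70° = 0.3458
true dip = arctan 0.3458 = 19.07°

19.1°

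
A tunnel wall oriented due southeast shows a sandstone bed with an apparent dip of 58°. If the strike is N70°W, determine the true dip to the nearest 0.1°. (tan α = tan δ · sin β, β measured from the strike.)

β = acute angle between strike N70°W and section due southeast = 25°.
tan δ = tan α / sin β = tan 58° / sin 25° = 1.6003 / 0.4226 = 3.7867
δ = arctan(3.7867) = 75.21°

75.2°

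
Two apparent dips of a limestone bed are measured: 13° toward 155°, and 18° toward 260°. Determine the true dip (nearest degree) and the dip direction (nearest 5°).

Represent each trace as a vector plunging at its apparent dip toward its trend (east-north-up frame): v₁ = (0.412, -0.883, -0.225), v₂ = (-0.937, -0.165, -0.309).
The plane normal is n = v₁ × v₂ ∝ (-0.236, -0.338, 0.895).
Dip δ = arctan(|n_h|/n_z) = arctan(0.412/0.895) = 24.7°.
The horizontal component of n points toward azimuth atan2(n_x, n_y) = 215°, the dip direction.

true dip 25°, dip direction 215°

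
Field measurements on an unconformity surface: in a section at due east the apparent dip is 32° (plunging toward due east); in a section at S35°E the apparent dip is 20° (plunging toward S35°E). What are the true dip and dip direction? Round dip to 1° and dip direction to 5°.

Each apparent-dip line lies in the plane. As unit vectors (x east, y north, z up), v₁ plunges 32°→due east and v₂ plunges 20°→S35°E.
n = v₁ × v₂ = (0.408, -0.004, 0.653) (taken with n_z > 0).
Dip δ = arctan(|n_h|/n_z) = arctan(0.408/0.653) = 32.0°.
Dip direction = azimuth of (n_x, n_y) = atan2(0.408, -0.004) = 91°.

true dip 32°, dip direction 090°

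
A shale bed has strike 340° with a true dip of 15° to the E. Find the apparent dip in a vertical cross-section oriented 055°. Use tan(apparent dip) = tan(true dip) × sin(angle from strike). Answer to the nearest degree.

Angle between strike (340°) and section (055°): β = 75°.
tan α = tan 15° × sin 75° = 0.2679 × 0.9659 = 0.2588
apparent dip = arctan 0.2588 = 14.51°

15°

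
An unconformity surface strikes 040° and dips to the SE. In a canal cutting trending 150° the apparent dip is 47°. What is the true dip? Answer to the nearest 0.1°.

48.8°

The section is 70° from the strike.
tan δ = tan α / sin β = tan 47° / sin 70° = 1.0724 / 0.9397 = 1.1412
δ = arctan(1.1412) = 48.77°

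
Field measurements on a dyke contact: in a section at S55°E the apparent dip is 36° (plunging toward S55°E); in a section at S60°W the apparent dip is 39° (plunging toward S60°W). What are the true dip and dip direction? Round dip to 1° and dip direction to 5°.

true dip 55°, dip direction 185°

Represent each trace as a vector plunging at its apparent dip toward its trend (east-north-up frame): v₁ = (0.663, -0.464, -0.588), v₂ = (-0.673, -0.389, -0.629).
n = v₁ × v₂ = (-0.064, -0.813, 0.570) (taken with n_z > 0).
Dip δ = arctan(|n_h|/n_z) = arctan(0.815/0.570) = 55.0°.
The horizontal component of n points toward azimuth atan2(n_x, n_y) = 184°, the dip direction.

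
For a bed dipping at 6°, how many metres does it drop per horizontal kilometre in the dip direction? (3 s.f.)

105 m

drop per km = 1000 × tan 6° = 1000 × 0.1051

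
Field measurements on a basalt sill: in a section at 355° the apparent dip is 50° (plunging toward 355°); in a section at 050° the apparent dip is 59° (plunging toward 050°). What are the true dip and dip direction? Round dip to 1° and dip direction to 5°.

The two traces are lines in the plane: v₁ = (sin 355°·cos 50°, cos 355°·cos 50°, −sin 50°), v₂ = (sin 50°·cos 59°, cos 50°·cos 59°, −sin 59°).
The plane normal is n = v₁ × v₂ ∝ (0.295, 0.350, 0.271).
Dip δ = arctan(|n_h|/n_z) = arctan(0.458/0.271) = 59.4°.
The horizontal component of n points toward azimuth atan2(n_x, n_y) = 40°, the dip direction.

true dip 59°, dip direction 040°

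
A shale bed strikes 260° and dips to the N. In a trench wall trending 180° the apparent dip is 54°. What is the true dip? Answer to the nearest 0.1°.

The section is 80° from the strike.
tan(true dip) = tan 54° / sin 80° = 1.3976
true dip = arctan 1.3976 = 54.42°

54.4°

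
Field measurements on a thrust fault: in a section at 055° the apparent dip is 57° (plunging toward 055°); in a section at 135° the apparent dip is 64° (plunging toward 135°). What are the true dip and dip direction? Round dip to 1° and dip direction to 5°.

true dip 67°, dip direction 105°

The two traces are lines in the plane: v₁ = (sin 55°·cos 57°, cos 55°·cos 57°, −sin 57°), v₂ = (sin 135°·cos 64°, cos 135°·cos 64°, −sin 64°).
n = v₁ × v₂ = (0.541, -0.141, 0.235) (taken with n_z > 0).
Dip δ = arctan(|n_h|/n_z) = arctan(0.559/0.235) = 67.2°.
The horizontal component of n points toward azimuth atan2(n_x, n_y) = 105°, the dip direction.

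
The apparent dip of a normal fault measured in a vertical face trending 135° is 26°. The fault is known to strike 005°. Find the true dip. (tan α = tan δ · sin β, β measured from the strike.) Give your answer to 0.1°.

The section is 50° from the strike.
tan δ = tan α / sin β = tan 26° / sin 50° = 0.4877 / 0.7660 = 0.6367
δ = arctan(0.6367) = 32.48°

32.5°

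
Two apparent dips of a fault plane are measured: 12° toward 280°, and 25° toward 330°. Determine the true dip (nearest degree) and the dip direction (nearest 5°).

Each apparent-dip line lies in the plane. As unit vectors (x east, y north, z up), v₁ plunges 12°→280° and v₂ plunges 25°→330°.
n = v₁ × v₂ = (-0.091, 0.313, 0.679) (taken with n_z > 0).
Dip δ = arctan(|n_h|/n_z) = arctan(0.326/0.679) = 25.6°.
Dip direction = azimuth of (n_x, n_y) = atan2(-0.091, 0.313) = 344°.

true dip 26°, dip direction 345°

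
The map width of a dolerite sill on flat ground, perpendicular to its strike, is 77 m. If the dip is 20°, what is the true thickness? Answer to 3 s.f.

True thickness t = w · sin(dip) = 77 × sin 20°
t = 77 × 0.3420 = 26.336 m

26.3 m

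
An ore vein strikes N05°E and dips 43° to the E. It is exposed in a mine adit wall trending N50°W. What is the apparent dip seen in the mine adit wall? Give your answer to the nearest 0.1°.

37.4°

The section lies 55° from the strike.
tan(apparent dip) = tan 43° · sin 55° = 0.7639
apparent dip = arctan 0.7639 = 37.38°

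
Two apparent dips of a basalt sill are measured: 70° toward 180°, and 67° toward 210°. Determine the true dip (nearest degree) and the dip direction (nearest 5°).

Represent each trace as a vector plunging at its apparent dip toward its trend (east-north-up frame): v₁ = (0.000, -0.342, -0.940), v₂ = (-0.195, -0.338, -0.921).
The plane normal is n = v₁ × v₂ ∝ (0.003, -0.184, 0.067).
True dip = arccos(n_z / |n|) = arccos(0.3420) = 70.0°.
The horizontal component of n points toward azimuth atan2(n_x, n_y) = 179°, the dip direction.

true dip 70°, dip direction 180°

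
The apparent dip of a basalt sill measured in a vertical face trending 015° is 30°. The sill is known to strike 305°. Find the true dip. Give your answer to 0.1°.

The section is 70° from the strike.
tan(true dip) = tan 30° / sin 70° = 0.6144
δ = arctan(0.6144) = 31.57°

31.6°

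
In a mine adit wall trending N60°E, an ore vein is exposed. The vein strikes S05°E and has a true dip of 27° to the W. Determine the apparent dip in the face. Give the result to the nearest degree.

The strike is S05°E and the section trends N60°E; the acute angle between them is β = 65°.
tan(apparent dip) = tan 27° · sin 65° = 0.4618
apparent dip = arctan 0.4618 = 24.79°

25°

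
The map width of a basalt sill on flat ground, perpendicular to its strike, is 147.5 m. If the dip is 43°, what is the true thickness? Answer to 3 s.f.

True thickness t = w · sin(dip) = 147.5 × sin 43°
t = 147.5 × 0.6820 = 100.595 m

101 m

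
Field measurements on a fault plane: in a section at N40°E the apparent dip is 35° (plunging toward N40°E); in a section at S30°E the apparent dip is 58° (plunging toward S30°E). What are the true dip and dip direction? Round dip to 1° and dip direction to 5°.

true dip 64°, dip direction 110°

The two traces are lines in the plane: v₁ = (sin 40°·cos 35°, cos 40°·cos 35°, −sin 35°), v₂ = (sin 150°·cos 58°, cos 150°·cos 58°, −sin 58°).
n = v₁ × v₂ = (0.795, -0.295, 0.408) (taken with n_z > 0).
Dip δ = arctan(|n_h|/n_z) = arctan(0.848/0.408) = 64.3°.
Dip direction = azimuth of (n_x, n_y) = atan2(0.795, -0.295) = 110°.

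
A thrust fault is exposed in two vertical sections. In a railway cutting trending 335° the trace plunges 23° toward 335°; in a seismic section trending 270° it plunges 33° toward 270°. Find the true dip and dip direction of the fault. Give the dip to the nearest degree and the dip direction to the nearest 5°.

The two traces are lines in the plane: v₁ = (sin 335°·cos 23°, cos 335°·cos 23°, −sin 23°), v₂ = (sin 270°·cos 33°, cos 270°·cos 33°, −sin 33°).
Cross product v₁ × v₂ gives the pole to the plane: n ∝ (-0.454, 0.116, 0.700).
True dip = arccos(n_z / |n|) = arccos(0.8307) = 33.8°.
Dip direction = azimuth of (n_x, n_y) = atan2(-0.454, 0.116) = 284°.

true dip 34°, dip direction 285°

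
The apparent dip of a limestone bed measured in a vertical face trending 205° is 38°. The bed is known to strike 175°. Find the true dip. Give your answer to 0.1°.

57.4°

β = acute angle between strike 175° and section 205° = 30°.
tan δ = tan α / sin β = tan 38° / sin 30° = 0.7813 / 0.5000 = 1.5626
true dip = arctan 1.5626 = 57.38°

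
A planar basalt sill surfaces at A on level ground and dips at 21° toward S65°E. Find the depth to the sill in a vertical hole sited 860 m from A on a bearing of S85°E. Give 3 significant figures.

310 m

The hole lies 20° from the dip direction, so the down-dip offset is 860 × cos 20° = 808.14 m.
Depth = down-dip offset × tan(dip) = 808.14 × tan 21° = 808.14 × 0.3839
Depth = 310.21 m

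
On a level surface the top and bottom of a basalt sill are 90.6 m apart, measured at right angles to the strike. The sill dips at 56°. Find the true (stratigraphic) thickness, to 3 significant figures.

True thickness t = w · sin(dip) = 90.6 × sin 56°
t = 90.6 × 0.8290 = 75.111 m

75.1 m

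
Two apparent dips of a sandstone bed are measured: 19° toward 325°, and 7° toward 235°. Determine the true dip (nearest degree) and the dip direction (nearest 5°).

true dip 20°, dip direction 305°

Represent each trace as a vector plunging at its apparent dip toward its trend (east-north-up frame): v₁ = (-0.542, 0.775, -0.326), v₂ = (-0.813, -0.569, -0.122).
Cross product v₁ × v₂ gives the pole to the plane: n ∝ (-0.280, 0.199, 0.938).
Dip δ = arctan(|n_h|/n_z) = arctan(0.343/0.938) = 20.1°.
The horizontal component of n points toward azimuth atan2(n_x, n_y) = 305°, the dip direction.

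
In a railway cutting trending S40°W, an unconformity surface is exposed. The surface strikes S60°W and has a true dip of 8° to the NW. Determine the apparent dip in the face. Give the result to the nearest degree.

3°

Angle between strike (S60°W) and section (S40°W): β = 20°.
tan(apparent dip) = tan 8° · sin 20° = 0.0481
apparent dip = arctan 0.0481 = 2.75°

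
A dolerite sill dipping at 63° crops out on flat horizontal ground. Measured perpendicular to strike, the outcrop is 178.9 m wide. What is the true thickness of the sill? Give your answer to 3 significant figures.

159 m

True thickness t = w · sin(dip) = 178.9 × sin 63°
t = 178.9 × 0.8910 = 159.401 m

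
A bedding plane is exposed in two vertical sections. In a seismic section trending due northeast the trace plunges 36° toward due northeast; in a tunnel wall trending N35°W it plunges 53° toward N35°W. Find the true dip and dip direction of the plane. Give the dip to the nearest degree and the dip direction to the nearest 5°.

true dip 55°, dip direction 345°

The two traces are lines in the plane: v₁ = (sin 45°·cos 36°, cos 45°·cos 36°, −sin 36°), v₂ = (sin 325°·cos 53°, cos 325°·cos 53°, −sin 53°).
The plane normal is n = v₁ × v₂ ∝ (-0.167, 0.660, 0.479).
tan δ = √(n_x²+n_y²)/n_z = 0.681/0.479, so δ = 54.8°.
Dip direction = atan2(-0.167, 0.660) = 346° (azimuth of n's horizontal projection).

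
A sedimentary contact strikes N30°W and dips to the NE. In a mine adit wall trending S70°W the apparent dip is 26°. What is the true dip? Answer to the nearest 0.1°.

26.3°

β = acute angle between strike N30°W and section S70°W = 80°.
tan δ = tan α / sin β = tan 26° / sin 80° = 0.4877 / 0.9848 = 0.4953
true dip = arctan 0.4953 = 26.35°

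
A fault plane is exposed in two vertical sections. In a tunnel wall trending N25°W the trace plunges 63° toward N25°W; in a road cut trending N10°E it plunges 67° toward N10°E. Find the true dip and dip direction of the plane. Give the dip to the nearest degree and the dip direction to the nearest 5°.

true dip 67°, dip direction 010°

Represent each trace as a vector plunging at its apparent dip toward its trend (east-north-up frame): v₁ = (-0.192, 0.411, -0.891), v₂ = (0.068, 0.385, -0.921).
Cross product v₁ × v₂ gives the pole to the plane: n ∝ (0.036, 0.237, 0.102).
Dip δ = arctan(|n_h|/n_z) = arctan(0.240/0.102) = 67.0°.
Dip direction = azimuth of (n_x, n_y) = atan2(0.036, 0.237) = 9°.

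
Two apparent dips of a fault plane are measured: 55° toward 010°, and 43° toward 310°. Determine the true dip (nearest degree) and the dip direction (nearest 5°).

The two traces are lines in the plane: v₁ = (sin 10°·cos 55°, cos 10°·cos 55°, −sin 55°), v₂ = (sin 310°·cos 43°, cos 310°·cos 43°, −sin 43°).
The plane normal is n = v₁ × v₂ ∝ (-0.000, 0.527, 0.363).
Dip δ = arctan(|n_h|/n_z) = arctan(0.527/0.363) = 55.4°.
The horizontal component of n points toward azimuth atan2(n_x, n_y) = 360°, the dip direction.

true dip 55°, dip direction 000°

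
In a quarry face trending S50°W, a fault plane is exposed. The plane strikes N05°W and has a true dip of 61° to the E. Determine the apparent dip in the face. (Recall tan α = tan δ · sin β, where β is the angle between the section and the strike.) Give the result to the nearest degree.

56°

The section lies 55° from the strike.
tan α = tan 61° × sin 55° = 1.8040 × 0.8192 = 1.4778
apparent dip = arctan 1.4778 = 55.91°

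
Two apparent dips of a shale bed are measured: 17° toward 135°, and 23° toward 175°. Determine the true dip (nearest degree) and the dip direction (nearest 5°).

Represent each trace as a vector plunging at its apparent dip toward its trend (east-north-up frame): v₁ = (0.676, -0.676, -0.292), v₂ = (0.080, -0.917, -0.391).
The plane normal is n = v₁ × v₂ ∝ (0.004, -0.241, 0.566).
Dip δ = arctan(|n_h|/n_z) = arctan(0.241/0.566) = 23.1°.
The horizontal component of n points toward azimuth atan2(n_x, n_y) = 179°, the dip direction.

true dip 23°, dip direction 180°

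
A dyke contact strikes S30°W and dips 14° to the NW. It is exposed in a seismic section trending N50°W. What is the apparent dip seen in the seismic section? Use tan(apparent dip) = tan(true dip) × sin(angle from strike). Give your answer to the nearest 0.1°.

The strike is S30°W and the section trends N50°W; the acute angle between them is β = 80°.
tan(apparent dip) = tan 14° · sin 80° = 0.2455
α = arctan(0.2455) = 13.80°

13.8°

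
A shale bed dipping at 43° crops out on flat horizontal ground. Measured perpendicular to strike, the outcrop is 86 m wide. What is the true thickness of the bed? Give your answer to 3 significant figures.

True thickness t = w · sin(dip) = 86 × sin 43°
t = 86 × 0.6820 = 58.652 m

58.7 m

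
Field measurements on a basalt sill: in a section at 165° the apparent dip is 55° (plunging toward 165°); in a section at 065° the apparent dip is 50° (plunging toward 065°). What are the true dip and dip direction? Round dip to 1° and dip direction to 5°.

Represent each trace as a vector plunging at its apparent dip toward its trend (east-north-up frame): v₁ = (0.148, -0.554, -0.819), v₂ = (0.583, 0.272, -0.766).
Cross product v₁ × v₂ gives the pole to the plane: n ∝ (0.647, -0.363, 0.363).
Dip δ = arctan(|n_h|/n_z) = arctan(0.742/0.363) = 63.9°.
Dip direction = atan2(0.647, -0.363) = 119° (azimuth of n's horizontal projection).

true dip 64°, dip direction 120°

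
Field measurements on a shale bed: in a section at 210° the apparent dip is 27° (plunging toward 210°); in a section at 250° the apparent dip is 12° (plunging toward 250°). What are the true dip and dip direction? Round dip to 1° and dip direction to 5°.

true dip 30°, dip direction 180°

Represent each trace as a vector plunging at its apparent dip toward its trend (east-north-up frame): v₁ = (-0.446, -0.772, -0.454), v₂ = (-0.919, -0.335, -0.208).
n = v₁ × v₂ = (-0.009, -0.325, 0.560) (taken with n_z > 0).
tan δ = √(n_x²+n_y²)/n_z = 0.325/0.560, so δ = 30.1°.
Dip direction = azimuth of (n_x, n_y) = atan2(-0.009, -0.325) = 182°.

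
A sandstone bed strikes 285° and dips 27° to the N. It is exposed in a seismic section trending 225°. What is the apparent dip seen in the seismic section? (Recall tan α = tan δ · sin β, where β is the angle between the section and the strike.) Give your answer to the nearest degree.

24°

The section lies 60° from the strike.
tan α = tan 27° × sin 60° = 0.5095 × 0.8660 = 0.4413
apparent dip = arctan 0.4413 = 23.81°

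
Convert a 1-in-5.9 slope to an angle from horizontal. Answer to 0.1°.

9.6°

tan θ = 1/5.9 = 0.1695
θ = arctan(0.1695) = 9.62°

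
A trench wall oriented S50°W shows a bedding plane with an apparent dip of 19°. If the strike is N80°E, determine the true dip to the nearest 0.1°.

34.6°

β = acute angle between strike N80°E and section S50°W = 30°.
tan(true dip) = tan 19° / sin 30° = 0.6887
δ = arctan(0.6887) = 34.55°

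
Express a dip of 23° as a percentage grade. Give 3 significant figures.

grade % = 100 × tan 23° = 100 × 0.4245

42.4%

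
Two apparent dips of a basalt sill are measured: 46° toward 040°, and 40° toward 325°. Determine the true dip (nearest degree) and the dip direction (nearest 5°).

true dip 50°, dip direction 010°

Represent each trace as a vector plunging at its apparent dip toward its trend (east-north-up frame): v₁ = (0.447, 0.532, -0.719), v₂ = (-0.439, 0.628, -0.643).
n = v₁ × v₂ = (0.109, 0.603, 0.514) (taken with n_z > 0).
True dip = arccos(n_z / |n|) = arccos(0.6426) = 50.0°.
Dip direction = azimuth of (n_x, n_y) = atan2(0.109, 0.603) = 10°.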